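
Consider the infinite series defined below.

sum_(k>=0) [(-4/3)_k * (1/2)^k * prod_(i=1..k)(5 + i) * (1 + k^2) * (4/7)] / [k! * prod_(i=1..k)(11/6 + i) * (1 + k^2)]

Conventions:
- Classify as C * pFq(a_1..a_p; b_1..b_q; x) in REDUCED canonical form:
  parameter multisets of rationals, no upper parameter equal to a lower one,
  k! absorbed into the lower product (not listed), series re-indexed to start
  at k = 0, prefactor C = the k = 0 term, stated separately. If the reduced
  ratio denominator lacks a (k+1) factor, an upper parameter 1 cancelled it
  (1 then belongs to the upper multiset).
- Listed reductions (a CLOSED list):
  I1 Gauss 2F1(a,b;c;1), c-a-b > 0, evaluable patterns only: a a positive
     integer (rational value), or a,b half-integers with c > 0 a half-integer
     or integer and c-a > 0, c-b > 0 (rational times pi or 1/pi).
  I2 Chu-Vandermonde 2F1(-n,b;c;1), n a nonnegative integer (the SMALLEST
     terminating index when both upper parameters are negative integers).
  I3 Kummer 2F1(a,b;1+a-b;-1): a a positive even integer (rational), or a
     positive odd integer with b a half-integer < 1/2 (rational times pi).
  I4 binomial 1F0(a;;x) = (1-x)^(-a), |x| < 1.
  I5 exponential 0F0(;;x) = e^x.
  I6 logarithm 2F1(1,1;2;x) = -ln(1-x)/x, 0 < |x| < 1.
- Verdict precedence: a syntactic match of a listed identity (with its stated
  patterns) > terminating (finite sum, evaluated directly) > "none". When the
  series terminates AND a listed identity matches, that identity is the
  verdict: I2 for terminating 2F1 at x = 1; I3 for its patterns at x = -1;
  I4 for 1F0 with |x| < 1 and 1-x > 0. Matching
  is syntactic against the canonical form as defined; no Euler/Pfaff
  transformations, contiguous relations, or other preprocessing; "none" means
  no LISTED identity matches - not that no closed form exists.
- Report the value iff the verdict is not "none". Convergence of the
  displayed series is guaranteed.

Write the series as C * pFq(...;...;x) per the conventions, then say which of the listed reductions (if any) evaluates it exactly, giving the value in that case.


Prefactor 4/7, argument 1/2: 2F1 with upper {-4/3, 6} over lower {17/6}. Verdict: none (x = 1/2): each listed identity misses the multisets {-4/3, 6} ; {17/6}.

Key observation: with t_0 = 4/7, the running product (C = 4/7) telescopes to a rising factorial.
Term ratio: r(k) = (1/2) * (k-4/3) (k+6) / [(k+17/6) (k+1)] - rational; roots negated = parameters, x = (1/2), C = 4/7.


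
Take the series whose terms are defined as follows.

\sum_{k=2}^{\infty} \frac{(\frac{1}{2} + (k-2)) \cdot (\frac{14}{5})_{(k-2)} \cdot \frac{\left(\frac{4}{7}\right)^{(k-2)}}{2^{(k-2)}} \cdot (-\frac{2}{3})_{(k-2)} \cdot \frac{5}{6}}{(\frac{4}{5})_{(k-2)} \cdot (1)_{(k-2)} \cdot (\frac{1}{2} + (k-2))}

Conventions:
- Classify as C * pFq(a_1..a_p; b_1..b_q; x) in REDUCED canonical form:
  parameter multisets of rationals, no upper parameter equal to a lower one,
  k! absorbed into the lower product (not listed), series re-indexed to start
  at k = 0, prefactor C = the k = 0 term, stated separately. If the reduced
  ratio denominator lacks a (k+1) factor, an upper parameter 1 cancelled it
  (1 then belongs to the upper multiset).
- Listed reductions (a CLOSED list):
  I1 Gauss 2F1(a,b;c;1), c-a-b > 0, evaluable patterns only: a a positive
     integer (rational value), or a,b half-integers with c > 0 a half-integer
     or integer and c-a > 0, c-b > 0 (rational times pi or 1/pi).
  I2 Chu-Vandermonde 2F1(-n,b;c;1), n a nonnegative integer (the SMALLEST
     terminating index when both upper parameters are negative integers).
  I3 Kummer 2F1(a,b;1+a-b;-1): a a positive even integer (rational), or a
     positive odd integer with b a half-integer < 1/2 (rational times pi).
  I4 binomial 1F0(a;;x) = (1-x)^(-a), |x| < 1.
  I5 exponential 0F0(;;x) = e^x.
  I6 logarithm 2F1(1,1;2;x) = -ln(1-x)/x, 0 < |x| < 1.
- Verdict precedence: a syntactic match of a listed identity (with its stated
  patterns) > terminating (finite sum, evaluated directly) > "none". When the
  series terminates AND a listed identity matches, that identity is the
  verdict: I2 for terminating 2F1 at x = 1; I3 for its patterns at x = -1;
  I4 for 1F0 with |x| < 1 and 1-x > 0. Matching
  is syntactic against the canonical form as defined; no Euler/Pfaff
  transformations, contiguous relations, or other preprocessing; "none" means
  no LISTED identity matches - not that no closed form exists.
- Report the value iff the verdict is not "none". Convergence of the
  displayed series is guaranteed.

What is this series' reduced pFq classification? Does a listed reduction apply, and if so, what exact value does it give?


At argument \frac{2}{7}: a 2F1 with upper {-\frac{2}{3}, \frac{14}{5}}, lower {\frac{4}{5}}, scaled by C = \frac{5}{6}. Verdict: none - at argument \frac{2}{7} the multisets {-\frac{2}{3}, \frac{14}{5}} ; {\frac{4}{5}} match no listed identity.

Key step: x = \frac{2}{7} and the two k-th powers (C = 5/6, x = 2/7) combine into one argument.
Ratio: r(k) = \frac{2}{7} * (k-\frac{2}{3}) (k+\frac{14}{5}) / [(k+\frac{4}{5}) (k+1)] - rational in k, leading ratio \frac{2}{7}; with t_0 = \frac{5}{6}, classification follows.


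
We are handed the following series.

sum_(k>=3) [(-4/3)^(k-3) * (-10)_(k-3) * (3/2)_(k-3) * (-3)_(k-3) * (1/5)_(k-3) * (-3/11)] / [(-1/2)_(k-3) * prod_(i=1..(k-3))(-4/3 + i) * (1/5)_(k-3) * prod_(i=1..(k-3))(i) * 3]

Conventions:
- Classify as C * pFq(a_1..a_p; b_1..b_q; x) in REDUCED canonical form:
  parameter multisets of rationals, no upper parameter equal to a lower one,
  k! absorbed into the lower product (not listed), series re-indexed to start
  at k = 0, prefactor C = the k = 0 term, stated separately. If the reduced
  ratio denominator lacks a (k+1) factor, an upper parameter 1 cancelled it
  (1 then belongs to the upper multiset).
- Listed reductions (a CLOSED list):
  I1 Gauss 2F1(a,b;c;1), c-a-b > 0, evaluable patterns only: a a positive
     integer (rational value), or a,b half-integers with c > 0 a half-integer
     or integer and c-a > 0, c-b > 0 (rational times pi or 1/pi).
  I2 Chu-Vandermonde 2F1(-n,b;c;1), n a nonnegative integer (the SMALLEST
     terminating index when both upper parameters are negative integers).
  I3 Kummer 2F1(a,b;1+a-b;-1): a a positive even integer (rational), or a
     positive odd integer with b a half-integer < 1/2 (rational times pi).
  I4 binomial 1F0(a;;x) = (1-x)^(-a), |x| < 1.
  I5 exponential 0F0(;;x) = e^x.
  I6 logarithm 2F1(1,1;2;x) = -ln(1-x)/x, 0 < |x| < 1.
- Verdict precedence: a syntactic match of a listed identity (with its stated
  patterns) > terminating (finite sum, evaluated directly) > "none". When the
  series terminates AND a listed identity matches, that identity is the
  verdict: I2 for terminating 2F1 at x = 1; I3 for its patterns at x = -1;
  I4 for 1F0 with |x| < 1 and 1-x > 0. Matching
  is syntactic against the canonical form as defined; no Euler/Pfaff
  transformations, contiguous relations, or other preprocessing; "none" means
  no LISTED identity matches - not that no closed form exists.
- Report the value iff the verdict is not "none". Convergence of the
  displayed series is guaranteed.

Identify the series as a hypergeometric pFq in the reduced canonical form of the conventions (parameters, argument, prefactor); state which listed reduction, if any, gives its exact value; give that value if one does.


Classification (C = -1/11): 3F2 with upper {-10, -3, 3/2}, lower {-1/2, -1/3}, argument x = -4/3. Verdict: terminating (-3 upstairs). 4 nonzero terms in all; added directly. Hence: 11749.

Key step: from the first term -1/11: the product of the first k integers (C = -1/11, x = -4/3) is k!.
Step ratio: r(k) = (-4/3) * (k-10) (k-3) (k+3/2) / [(k-1/2) (k-1/3) (k+1)] ; factor over Q: parameters, x = (-4/3), and C = -1/11.


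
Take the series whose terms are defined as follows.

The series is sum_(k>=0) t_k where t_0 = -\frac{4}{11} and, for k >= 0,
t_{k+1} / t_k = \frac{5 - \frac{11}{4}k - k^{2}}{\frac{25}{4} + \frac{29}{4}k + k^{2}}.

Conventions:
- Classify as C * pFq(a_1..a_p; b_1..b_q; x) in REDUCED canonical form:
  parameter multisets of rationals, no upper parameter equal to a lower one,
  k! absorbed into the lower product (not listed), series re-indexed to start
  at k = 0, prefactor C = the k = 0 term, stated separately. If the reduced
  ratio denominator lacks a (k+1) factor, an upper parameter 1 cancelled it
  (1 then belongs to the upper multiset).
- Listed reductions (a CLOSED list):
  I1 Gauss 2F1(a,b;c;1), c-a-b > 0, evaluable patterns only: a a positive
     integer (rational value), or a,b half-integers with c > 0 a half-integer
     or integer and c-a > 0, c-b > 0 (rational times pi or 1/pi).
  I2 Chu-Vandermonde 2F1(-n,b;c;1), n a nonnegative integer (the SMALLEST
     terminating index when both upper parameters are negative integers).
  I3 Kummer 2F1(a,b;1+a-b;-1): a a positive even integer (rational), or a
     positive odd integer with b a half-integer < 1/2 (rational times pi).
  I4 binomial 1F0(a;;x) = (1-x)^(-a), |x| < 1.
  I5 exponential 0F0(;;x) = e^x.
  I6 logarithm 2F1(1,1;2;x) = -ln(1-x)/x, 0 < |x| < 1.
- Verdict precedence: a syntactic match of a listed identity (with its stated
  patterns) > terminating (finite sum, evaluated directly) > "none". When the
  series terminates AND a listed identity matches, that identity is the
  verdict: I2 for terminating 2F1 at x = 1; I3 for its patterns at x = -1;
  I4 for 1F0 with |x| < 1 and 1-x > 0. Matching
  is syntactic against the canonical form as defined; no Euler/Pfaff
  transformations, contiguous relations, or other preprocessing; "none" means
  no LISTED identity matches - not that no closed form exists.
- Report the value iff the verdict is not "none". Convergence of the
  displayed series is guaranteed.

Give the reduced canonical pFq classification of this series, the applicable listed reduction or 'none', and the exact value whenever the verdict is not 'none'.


x = -1 here; the reduced form reads 2F1, upper {-\frac{5}{4}, 4}, lower {\frac{25}{4}}, C = -\frac{4}{11}. Verdict: this is the Kummer evaluation I3 (x = -1; c = \frac{25}{4} equals 1+a-b for upper {-\frac{5}{4}, 4}: listed pattern). Its exact value is -\frac{119}{176}.

The tell: t_0 = -\frac{4}{11} here, and factor the ratio over Q (prefactor -4/11): negated roots = parameters.
Ratio: r(k) = -1 * (k-\frac{5}{4}) (k+4) / [(k+\frac{25}{4}) (k+1)] - poly over poly, x = -1 from leading terms; C = -\frac{4}{11} at k = 0.


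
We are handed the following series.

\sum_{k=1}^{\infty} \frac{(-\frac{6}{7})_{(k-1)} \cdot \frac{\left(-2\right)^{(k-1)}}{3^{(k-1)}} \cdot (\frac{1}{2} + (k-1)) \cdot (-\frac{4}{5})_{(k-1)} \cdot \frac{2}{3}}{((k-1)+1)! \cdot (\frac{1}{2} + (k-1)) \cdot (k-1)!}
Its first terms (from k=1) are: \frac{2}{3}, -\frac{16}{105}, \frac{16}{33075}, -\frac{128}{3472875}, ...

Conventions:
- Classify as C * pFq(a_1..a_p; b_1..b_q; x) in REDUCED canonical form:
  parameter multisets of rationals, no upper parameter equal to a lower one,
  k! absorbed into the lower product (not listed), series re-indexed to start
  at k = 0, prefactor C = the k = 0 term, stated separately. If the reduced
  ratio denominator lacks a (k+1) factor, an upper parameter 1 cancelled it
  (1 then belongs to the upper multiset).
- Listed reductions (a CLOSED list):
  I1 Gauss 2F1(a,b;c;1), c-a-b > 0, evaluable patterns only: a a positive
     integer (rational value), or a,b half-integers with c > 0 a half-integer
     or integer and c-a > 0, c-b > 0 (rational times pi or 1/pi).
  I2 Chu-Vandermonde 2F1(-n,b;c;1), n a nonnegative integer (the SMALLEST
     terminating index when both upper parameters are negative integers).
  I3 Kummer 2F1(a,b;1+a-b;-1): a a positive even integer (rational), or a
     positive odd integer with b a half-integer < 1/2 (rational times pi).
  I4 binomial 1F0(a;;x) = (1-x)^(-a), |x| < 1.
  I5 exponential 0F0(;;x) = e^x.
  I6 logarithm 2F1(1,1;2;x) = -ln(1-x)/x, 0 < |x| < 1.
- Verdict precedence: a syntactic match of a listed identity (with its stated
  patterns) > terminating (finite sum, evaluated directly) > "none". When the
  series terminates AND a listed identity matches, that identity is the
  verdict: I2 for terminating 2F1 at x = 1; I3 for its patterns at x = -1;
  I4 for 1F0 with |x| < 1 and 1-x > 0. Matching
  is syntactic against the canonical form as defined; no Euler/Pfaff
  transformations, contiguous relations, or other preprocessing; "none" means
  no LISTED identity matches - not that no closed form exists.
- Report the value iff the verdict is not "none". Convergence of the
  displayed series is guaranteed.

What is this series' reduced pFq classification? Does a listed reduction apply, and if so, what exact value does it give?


Canonical form: C = \frac{2}{3} times 2F1 with upper {-\frac{6}{7}, -\frac{4}{5}}, lower {2}, x = -\frac{2}{3}. Verdict: no listed reduction: x = -\frac{2}{3} and upper {-\frac{6}{7}, -\frac{4}{5}} fail every I1-I6 pattern.

Key step: x = -\frac{2}{3} and the two geometric factors (prefactor 2/3) combine into one argument.
Adjacent-term ratio: r(k) = -\frac{2}{3} * (k-\frac{6}{7}) (k-\frac{4}{5}) / [(k+2) (k+1)] - rational; roots negated = parameters, x = -\frac{2}{3}, C = \frac{2}{3}.


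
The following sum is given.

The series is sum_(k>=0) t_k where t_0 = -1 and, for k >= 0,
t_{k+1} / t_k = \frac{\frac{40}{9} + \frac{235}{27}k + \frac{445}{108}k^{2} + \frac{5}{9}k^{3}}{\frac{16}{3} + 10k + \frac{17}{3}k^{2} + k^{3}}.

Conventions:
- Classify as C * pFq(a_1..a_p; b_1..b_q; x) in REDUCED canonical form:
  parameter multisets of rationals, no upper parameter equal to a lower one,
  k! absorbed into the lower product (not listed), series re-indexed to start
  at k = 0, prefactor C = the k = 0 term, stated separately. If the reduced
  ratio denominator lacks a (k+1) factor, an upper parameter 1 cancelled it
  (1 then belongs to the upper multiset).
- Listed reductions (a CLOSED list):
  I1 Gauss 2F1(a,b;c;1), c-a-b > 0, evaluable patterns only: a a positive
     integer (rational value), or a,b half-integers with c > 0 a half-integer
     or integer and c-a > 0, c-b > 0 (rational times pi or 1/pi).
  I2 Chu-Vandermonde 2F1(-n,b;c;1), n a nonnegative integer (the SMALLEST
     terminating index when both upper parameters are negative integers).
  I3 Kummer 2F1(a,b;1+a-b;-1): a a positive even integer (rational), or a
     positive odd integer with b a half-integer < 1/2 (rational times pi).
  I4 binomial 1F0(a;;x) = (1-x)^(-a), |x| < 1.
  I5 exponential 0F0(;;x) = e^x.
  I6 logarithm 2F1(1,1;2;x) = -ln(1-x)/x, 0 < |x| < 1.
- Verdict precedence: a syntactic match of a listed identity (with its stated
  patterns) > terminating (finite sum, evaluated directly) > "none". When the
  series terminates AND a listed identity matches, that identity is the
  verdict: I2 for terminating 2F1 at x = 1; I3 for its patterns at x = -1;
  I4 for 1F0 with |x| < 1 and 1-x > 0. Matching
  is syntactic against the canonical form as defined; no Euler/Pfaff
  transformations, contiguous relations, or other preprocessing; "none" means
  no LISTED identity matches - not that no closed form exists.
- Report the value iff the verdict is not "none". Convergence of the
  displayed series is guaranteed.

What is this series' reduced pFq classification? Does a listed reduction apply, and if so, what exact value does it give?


At argument \frac{5}{9}: a 2F1 with upper {\frac{3}{4}, 4}, lower {2}, scaled by C = -1. Verdict: none. A 2F1 with upper {\frac{3}{4}, 4} fits none of I1-I6 at x = \frac{5}{9}; the sum runs forever.

Key step: x = \frac{5}{9} and the parameter 8/3 appears in both the upper and lower lists and cancels.
Adjacent-term ratio: r(k) = \frac{5}{9} * (k+\frac{3}{4}) (k+4) / [(k+2) (k+1)] - poly over poly, x = \frac{5}{9} from leading terms; C = -1 at k = 0.


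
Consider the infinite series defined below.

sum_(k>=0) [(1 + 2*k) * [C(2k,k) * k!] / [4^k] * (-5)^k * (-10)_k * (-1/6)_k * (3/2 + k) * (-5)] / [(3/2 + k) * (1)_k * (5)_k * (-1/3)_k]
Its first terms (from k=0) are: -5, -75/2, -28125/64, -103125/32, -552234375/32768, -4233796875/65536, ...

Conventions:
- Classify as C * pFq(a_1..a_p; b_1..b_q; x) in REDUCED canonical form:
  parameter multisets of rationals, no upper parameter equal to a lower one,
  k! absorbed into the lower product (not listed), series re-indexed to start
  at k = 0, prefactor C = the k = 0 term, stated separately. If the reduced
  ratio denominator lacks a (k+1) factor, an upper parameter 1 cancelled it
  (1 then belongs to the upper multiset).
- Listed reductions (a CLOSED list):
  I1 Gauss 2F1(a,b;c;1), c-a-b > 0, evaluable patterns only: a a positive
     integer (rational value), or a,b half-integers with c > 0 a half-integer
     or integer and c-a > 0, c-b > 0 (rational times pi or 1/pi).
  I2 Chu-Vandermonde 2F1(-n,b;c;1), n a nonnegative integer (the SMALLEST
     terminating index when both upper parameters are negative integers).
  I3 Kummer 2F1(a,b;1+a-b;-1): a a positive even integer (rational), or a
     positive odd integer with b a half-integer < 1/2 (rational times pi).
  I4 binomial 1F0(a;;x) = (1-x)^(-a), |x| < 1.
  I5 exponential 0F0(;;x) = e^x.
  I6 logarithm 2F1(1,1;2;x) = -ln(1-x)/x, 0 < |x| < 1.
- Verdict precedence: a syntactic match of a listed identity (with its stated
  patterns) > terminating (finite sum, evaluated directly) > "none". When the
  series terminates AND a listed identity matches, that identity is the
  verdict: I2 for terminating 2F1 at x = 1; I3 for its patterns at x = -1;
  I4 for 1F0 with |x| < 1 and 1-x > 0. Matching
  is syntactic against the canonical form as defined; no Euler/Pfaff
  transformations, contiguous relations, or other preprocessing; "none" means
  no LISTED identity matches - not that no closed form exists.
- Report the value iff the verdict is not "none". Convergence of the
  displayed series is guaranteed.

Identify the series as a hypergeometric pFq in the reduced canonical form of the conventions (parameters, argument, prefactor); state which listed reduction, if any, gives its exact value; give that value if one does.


The series (x = -5) is 3F2: upper {-10, -1/6, 3/2}, lower {-1/3, 5}, prefactor -5. Verdict: terminating - no listed pattern fits, but -10 in the upper list cuts the series at k = 10; direct evaluation. Hence: -1511333914257568515/893353197568.

Key step: t_0 = -5 here, and the factor k + 3/2 cancels (top and bottom), leaving prefactor -5.
Consecutive-term ratio: r(k) = (-5) * (k-10) (k-1/6) (k+3/2) / [(k-1/3) (k+5) (k+1)] ; factor over Q: parameters, x = (-5), and C = -5.


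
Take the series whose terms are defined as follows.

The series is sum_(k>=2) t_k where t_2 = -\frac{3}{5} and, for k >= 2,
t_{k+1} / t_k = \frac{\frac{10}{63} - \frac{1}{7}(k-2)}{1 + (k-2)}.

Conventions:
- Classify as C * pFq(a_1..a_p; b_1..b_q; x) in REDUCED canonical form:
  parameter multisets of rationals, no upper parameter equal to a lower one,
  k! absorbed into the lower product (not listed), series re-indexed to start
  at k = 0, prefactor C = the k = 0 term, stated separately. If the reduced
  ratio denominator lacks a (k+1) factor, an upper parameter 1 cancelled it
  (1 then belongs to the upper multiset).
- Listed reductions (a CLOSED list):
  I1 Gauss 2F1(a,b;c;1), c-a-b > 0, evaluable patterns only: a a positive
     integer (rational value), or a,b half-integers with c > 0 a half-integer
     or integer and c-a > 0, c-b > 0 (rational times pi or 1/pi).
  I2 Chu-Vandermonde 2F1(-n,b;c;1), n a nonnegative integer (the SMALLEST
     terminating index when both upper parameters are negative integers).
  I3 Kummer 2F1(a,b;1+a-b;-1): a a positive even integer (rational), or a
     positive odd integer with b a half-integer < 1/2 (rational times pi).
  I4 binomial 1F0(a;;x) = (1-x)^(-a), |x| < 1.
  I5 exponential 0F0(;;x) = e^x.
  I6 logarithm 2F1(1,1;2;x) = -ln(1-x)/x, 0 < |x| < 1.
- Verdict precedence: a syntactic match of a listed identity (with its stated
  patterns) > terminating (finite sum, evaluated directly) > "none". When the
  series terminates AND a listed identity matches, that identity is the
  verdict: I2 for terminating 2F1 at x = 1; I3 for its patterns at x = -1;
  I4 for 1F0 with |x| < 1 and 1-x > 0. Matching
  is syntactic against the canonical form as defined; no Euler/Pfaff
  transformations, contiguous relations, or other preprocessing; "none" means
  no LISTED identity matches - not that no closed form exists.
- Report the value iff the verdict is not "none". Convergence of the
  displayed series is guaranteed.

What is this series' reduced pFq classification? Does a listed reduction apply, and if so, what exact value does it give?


Reduced: x = -\frac{1}{7}, 1F0, upper = {-\frac{10}{9}}, lower = {-}, C = -\frac{3}{5}. Verdict: the binomial series (I4) matches (the 1F0 binomial series: exponent 10/9, x = -\frac{1}{7}). Sum: \left(-\frac{3}{5}\right) \cdot \left(\frac{8}{7}\right)^{\frac{10}{9}}.

Key observation: x = -\frac{1}{7} and the expanded ratio factors over Q; prefactor -3/5, roots give parameters.
Adjacent-term ratio: r(k) = -\frac{1}{7} * (k-\frac{10}{9}) / [(k+1)] - rational in k. x = -\frac{1}{7}; t_0 = -\frac{3}{5}; negate the roots.


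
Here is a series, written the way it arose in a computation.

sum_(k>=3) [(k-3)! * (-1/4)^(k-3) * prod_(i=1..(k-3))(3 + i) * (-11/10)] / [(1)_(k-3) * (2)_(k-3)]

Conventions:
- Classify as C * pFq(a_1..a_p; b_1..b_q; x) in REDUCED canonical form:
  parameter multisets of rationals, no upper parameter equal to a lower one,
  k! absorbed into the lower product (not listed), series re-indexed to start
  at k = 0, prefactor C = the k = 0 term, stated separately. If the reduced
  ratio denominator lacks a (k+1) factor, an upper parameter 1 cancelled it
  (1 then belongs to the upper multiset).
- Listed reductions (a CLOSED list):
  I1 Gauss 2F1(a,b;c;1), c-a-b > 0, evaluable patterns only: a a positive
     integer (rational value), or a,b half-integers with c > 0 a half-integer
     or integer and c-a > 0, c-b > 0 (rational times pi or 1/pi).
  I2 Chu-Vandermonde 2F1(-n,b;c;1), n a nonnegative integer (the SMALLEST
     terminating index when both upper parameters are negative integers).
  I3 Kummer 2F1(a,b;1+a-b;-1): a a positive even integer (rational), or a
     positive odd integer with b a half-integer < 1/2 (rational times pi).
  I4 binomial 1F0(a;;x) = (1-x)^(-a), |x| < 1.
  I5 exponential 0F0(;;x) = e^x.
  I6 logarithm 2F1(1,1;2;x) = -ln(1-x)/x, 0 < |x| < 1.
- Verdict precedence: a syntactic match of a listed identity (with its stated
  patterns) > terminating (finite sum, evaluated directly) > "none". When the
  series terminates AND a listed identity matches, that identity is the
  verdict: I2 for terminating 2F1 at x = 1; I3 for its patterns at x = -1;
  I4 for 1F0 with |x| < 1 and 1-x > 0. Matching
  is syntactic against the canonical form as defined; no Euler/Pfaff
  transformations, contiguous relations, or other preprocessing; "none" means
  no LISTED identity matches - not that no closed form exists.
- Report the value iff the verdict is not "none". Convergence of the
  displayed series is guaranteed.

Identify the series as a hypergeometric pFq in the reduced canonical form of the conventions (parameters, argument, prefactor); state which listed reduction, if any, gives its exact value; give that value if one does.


First insight: with t_0 = -11/10, (1)_k (prefactor -11/10) is k! itself.
Ratio: r(k) = (-1/4) * (k+1) (k+4) / [(k+2) (k+1)] - poly over poly, x = (-1/4) from leading terms; C = -11/10 at k = 0.

At argument -1/4: a 2F1 with upper {1, 4}, lower {2}, scaled by C = -11/10. Verdict: none - at argument -1/4 the multisets {1, 4} ; {2} match no listed identity.


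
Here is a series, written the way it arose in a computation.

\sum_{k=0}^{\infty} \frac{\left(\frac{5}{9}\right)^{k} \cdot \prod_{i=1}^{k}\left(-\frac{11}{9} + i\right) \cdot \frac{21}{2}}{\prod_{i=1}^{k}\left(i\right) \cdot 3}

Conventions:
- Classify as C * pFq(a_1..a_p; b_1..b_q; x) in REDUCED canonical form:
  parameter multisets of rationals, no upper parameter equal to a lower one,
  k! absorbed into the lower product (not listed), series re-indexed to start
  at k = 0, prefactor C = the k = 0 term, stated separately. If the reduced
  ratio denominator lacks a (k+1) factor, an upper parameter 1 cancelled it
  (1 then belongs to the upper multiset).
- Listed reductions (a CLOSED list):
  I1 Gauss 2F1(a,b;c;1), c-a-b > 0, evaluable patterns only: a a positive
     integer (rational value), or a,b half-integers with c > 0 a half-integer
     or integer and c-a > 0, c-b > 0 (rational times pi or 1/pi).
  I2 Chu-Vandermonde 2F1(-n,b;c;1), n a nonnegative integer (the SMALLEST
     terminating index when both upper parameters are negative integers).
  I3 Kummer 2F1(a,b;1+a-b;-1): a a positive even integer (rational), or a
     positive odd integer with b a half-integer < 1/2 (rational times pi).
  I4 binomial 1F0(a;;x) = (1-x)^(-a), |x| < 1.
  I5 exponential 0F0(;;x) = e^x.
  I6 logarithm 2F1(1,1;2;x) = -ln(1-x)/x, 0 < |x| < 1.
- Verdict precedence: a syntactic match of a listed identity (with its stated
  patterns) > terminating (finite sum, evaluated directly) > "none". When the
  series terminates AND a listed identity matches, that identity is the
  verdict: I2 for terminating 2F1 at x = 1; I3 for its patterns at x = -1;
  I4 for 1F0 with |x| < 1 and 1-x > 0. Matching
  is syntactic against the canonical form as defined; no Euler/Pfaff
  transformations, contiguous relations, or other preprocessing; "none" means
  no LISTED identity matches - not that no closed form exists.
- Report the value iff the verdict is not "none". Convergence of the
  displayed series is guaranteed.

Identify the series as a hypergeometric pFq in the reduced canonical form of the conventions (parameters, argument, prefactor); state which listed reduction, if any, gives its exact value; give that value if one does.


Reduced: x = \frac{5}{9}, 1F0, upper = {-\frac{2}{9}}, lower = {-}, C = \frac{7}{2}. Verdict: the I4 binomial reduction applies (the 1F0 binomial series: exponent 2/9, x = \frac{5}{9}). Its exact value is \frac{7}{2} \cdot \left(\frac{4}{9}\right)^{\frac{2}{9}}.

Key step: x = \frac{5}{9} and the constant factors (C = 7/2, x = 5/9) combine into one prefactor.
Ratio: r(k) = \frac{5}{9} * (k-\frac{2}{9}) / [(k+1)] - rational; roots negated = parameters, x = \frac{5}{9}, C = \frac{7}{2}.


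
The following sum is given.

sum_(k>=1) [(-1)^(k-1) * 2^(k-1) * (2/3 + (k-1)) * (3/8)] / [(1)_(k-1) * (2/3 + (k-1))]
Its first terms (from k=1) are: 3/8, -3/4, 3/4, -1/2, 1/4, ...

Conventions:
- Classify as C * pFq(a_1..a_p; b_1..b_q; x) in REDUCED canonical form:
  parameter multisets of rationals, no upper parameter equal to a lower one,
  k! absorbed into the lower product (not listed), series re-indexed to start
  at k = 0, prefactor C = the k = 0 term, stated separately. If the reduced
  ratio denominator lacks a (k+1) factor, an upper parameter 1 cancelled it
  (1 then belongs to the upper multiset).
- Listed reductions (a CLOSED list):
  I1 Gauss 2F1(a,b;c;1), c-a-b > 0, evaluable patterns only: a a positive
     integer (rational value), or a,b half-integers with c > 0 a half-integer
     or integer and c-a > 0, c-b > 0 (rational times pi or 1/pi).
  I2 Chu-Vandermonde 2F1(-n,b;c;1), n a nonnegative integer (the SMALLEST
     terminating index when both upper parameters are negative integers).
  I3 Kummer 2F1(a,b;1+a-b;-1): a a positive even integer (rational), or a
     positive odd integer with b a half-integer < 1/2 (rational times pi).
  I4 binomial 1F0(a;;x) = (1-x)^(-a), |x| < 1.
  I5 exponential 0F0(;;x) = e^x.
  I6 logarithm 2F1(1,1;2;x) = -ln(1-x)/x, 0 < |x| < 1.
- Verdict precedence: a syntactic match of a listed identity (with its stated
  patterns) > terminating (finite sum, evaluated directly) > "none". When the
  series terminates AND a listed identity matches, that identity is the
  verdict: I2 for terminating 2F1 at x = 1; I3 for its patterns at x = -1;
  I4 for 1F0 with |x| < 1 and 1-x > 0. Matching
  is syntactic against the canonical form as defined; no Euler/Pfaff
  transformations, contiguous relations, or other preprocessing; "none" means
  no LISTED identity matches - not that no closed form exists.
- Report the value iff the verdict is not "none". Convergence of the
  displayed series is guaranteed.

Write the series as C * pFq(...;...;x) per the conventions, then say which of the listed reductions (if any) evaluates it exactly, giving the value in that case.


Key step: with t_0 = 3/8, (1)_k (C = 3/8) is k! itself.
Adjacent-term ratio: r(k) = (-2) * 1 / [(k+1)] - poly over poly, x = (-2) from leading terms; C = 3/8 at k = 0.

At argument -2: a 0F0 with upper {-}, lower {-}, scaled by C = 3/8. Verdict (x = -2): the exponential series (I5) applies (the 0F0 exponential series at x = -2). Hence: (3/8) * e^(-2).


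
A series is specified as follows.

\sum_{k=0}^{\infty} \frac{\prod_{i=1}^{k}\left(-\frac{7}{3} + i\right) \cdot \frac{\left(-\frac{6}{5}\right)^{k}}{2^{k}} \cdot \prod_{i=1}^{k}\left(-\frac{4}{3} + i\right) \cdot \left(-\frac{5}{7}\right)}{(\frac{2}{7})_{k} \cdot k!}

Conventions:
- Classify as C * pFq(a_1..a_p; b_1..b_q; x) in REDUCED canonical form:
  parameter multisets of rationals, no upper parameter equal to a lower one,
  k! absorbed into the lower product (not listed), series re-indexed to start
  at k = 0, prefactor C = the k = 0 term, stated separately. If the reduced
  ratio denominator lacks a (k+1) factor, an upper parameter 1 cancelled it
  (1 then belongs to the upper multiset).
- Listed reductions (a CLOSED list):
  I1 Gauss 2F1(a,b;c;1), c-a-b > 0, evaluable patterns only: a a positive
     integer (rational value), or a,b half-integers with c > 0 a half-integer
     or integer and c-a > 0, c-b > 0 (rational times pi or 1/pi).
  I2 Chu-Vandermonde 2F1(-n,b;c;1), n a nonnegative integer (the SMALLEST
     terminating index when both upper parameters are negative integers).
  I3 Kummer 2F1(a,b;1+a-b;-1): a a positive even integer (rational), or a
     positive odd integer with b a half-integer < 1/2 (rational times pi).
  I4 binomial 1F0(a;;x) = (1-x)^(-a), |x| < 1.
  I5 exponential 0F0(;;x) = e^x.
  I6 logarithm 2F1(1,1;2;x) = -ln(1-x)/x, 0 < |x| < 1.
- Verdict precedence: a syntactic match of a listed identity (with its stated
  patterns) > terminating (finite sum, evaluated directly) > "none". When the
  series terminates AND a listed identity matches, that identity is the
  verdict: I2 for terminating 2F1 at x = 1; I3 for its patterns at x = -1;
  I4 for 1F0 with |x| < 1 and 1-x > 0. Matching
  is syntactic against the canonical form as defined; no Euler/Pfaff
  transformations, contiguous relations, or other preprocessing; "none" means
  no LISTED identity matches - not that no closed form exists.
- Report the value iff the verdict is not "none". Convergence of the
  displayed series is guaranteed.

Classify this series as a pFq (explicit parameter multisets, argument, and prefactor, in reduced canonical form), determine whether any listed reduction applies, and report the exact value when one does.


This is -\frac{5}{7} * 2F1(-\frac{4}{3}, -\frac{1}{3}; \frac{2}{7}; -\frac{3}{5}) in reduced canonical form. Verdict: no listed reduction: x = -\frac{3}{5} and upper {-\frac{4}{3}, -\frac{1}{3}} fail every I1-I6 pattern.

Key observation: from the first term -\frac{5}{7}: the two k-th powers (prefactor -5/7) combine into one argument.
Adjacent-term ratio: r(k) = -\frac{3}{5} * (k-\frac{4}{3}) (k-\frac{1}{3}) / [(k+\frac{2}{7}) (k+1)] - rational in k, leading ratio -\frac{3}{5}; with t_0 = -\frac{5}{7}, classification follows.


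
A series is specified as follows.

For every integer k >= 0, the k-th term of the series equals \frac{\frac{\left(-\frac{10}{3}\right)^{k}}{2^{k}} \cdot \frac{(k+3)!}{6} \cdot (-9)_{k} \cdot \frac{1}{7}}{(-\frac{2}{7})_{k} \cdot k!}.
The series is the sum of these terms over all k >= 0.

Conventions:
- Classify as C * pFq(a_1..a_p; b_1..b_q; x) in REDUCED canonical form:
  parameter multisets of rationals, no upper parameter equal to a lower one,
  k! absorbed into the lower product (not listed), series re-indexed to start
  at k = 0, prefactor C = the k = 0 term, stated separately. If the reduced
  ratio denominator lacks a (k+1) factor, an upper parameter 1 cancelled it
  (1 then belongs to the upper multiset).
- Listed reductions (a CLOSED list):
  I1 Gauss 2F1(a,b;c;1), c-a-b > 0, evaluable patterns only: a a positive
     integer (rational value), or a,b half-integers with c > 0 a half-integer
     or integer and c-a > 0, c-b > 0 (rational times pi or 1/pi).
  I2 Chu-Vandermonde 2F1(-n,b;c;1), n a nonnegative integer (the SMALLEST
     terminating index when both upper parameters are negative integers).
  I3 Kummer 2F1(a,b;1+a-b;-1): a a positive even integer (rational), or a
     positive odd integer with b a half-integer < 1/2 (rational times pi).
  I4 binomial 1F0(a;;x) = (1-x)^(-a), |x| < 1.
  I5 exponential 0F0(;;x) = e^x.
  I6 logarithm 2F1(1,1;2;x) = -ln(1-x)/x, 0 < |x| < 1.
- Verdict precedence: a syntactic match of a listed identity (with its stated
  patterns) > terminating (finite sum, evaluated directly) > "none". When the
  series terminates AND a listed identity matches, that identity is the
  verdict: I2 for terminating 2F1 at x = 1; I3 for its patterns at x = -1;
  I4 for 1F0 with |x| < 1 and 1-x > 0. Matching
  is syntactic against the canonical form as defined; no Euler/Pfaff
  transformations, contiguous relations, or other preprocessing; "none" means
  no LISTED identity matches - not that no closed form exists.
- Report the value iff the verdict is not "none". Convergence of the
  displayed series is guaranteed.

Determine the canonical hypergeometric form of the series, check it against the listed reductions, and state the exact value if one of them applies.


Prefactor \frac{1}{7}, argument -\frac{5}{3}: 2F1 with upper {-9, 4} over lower {-\frac{2}{7}}. Verdict: terminating. With -9 upstairs the series is a 10-term polynomial sum; evaluated term by term. Hence: -\frac{196222342701640634}{52783487757}.

First insight: from the first term \frac{1}{7}: the factorial ratio (C = 1/7, x = -5/3) (k+a-1)!/(a-1)! is a rising factorial (a)_k.
Step ratio: r(k) = -\frac{5}{3} * (k-9) (k+4) / [(k-\frac{2}{7}) (k+1)] - poly over poly, x = -\frac{5}{3} from leading terms; C = \frac{1}{7} at k = 0.


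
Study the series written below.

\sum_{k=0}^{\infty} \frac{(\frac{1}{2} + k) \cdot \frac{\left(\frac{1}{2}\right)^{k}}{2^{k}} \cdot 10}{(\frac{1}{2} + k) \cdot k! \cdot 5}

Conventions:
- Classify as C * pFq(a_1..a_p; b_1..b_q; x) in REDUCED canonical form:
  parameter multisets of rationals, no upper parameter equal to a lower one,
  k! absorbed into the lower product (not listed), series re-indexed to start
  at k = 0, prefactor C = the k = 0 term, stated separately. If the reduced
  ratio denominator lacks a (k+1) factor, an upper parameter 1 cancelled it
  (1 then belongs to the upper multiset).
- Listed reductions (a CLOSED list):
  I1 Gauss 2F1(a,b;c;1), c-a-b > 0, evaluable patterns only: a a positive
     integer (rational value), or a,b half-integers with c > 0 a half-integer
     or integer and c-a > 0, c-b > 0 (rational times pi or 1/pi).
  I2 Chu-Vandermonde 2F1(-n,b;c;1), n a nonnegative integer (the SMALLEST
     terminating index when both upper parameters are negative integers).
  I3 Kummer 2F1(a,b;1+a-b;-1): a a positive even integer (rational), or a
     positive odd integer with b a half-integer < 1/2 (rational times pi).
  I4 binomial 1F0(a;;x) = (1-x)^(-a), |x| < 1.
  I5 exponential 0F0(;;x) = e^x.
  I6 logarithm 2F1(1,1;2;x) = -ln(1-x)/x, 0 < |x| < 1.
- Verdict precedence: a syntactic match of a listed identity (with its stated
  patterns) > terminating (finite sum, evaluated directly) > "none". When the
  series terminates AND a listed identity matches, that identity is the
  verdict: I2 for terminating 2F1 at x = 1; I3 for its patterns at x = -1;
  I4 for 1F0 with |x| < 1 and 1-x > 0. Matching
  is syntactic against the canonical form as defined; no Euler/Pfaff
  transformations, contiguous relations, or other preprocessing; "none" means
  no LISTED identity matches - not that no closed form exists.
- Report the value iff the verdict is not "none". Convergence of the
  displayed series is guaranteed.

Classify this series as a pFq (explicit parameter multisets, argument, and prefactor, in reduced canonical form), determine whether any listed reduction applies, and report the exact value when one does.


Key observation: t_0 = 2 here, and the two k-th powers (C = 2) combine into one argument.
Ratio: r(k) = \frac{1}{4} * 1 / [(k+1)] - rational in k, leading ratio \frac{1}{4}; with t_0 = 2, classification follows.

Reduced: x = \frac{1}{4}, 0F0, upper = {-}, lower = {-}, C = 2. Verdict: the I5 exponential reduction applies (the 0F0 exponential series at x = \frac{1}{4}). Its exact value is 2 \cdot e^{\frac{1}{4}}.


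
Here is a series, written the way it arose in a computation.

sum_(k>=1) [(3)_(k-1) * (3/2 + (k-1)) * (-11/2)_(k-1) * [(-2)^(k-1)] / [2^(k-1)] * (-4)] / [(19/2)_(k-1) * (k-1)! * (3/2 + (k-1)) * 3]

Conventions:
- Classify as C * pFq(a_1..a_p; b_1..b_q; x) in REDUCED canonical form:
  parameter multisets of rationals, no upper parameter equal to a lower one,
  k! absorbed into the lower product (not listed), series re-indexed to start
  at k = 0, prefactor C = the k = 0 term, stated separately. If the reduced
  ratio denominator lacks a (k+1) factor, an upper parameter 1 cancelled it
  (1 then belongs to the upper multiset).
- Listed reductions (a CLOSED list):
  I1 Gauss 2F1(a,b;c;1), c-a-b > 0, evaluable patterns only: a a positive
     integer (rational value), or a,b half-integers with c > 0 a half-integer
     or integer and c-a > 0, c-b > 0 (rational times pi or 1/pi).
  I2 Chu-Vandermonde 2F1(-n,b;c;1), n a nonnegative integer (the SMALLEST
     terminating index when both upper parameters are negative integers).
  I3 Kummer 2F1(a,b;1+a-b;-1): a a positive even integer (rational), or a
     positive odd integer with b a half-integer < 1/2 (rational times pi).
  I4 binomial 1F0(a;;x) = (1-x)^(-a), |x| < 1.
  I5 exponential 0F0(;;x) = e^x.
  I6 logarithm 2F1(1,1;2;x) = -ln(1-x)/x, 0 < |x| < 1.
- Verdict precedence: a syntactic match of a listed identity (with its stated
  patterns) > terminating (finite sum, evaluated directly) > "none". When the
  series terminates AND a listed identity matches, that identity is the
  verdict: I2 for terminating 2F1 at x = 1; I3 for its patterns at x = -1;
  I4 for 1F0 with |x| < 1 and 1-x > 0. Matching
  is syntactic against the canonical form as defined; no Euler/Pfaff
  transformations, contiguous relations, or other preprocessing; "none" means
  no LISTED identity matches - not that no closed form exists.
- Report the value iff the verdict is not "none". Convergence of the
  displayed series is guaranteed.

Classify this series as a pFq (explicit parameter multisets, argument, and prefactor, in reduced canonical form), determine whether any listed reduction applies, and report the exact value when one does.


First insight: t_0 = -4/3 here, and the constant factors (C = -4/3) combine into one prefactor.
Term ratio: r(k) = (-1) * (k-11/2) (k+3) / [(k+19/2) (k+1)] - poly over poly, x = (-1) from leading terms; C = -4/3 at k = 0.

Prefactor -4/3, argument -1: 2F1 with upper {-11/2, 3} over lower {19/2}. Verdict: this is the Kummer evaluation I3 (x = -1; c = 19/2 equals 1+a-b for upper {-11/2, 3}: listed pattern). Its exact value is (-36465/16384) * pi.


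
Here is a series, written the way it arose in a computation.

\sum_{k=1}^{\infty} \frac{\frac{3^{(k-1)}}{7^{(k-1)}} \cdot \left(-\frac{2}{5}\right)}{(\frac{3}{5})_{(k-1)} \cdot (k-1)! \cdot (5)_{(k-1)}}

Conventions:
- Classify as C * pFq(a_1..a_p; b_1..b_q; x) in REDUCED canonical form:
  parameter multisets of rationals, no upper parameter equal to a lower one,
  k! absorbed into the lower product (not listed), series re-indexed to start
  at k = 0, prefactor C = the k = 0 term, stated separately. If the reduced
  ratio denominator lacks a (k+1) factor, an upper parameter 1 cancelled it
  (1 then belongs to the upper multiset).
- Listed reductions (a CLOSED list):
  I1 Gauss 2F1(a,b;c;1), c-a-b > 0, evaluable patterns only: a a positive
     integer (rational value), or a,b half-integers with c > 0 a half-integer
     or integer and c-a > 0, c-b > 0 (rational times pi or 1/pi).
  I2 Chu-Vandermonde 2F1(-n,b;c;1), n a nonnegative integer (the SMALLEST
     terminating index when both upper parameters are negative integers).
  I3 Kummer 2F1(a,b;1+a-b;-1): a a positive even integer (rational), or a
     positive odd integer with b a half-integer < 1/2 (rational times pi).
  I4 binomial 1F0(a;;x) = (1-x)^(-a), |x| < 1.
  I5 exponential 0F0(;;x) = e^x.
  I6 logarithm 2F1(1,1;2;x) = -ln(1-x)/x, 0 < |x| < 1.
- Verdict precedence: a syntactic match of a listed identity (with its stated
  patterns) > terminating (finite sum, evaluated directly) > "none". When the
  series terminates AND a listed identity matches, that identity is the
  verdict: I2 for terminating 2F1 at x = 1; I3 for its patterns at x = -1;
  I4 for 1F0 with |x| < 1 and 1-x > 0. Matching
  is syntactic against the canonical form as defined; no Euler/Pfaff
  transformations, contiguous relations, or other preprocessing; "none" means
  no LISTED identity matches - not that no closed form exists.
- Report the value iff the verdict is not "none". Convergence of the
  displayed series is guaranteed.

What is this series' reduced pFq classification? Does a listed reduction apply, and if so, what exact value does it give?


The series (x = \frac{3}{7}) is 0F2: upper {-}, lower {\frac{3}{5}, 5}, prefactor -\frac{2}{5}. Verdict: none. No listed pattern accepts 0F2(-; \frac{3}{5}, 5; \frac{3}{7}).

First insight: t_0 = -\frac{2}{5} here, and the two geometric factors (C = -2/5, x = 3/7) combine into one argument.
Step ratio: r(k) = \frac{3}{7} * 1 / [(k+\frac{3}{5}) (k+5) (k+1)] - poly over poly, x = \frac{3}{7} from leading terms; C = -\frac{2}{5} at k = 0.
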